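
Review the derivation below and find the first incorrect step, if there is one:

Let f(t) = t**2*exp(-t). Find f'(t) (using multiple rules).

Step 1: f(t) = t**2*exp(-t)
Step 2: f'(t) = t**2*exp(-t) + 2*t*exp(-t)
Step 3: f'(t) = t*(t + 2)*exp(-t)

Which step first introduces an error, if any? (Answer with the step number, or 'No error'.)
Step 2

Step 2 is incorrect due to a sign flip.
The step shows: t**2*exp(-t) + 2*t*exp(-t)
The correct value should be: -t**2*exp(-t) + 2*t*exp(-t)

Explanation: The sign of one term was flipped: the term -t**2*exp(-t) was incorrectly written as t**2*exp(-t)
The later steps are derived from this incorrect expression, so the error originates in Step 2.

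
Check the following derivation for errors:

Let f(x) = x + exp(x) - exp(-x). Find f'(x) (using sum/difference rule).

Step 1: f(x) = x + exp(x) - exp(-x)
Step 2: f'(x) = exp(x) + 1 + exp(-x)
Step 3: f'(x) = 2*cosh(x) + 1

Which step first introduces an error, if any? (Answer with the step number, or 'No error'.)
No error

All steps in this derivation are correct.
The final answer f'(x) = 2*cosh(x) + 1 is valid.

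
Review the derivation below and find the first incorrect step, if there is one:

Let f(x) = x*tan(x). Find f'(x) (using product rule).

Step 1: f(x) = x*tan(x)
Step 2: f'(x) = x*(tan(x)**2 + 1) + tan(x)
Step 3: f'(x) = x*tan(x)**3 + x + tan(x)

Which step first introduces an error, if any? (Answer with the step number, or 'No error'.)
Step 3

Step 3 is incorrect due to a wrong exponent.
The step shows: x*tan(x)**3 + x + tan(x)
The correct value should be: x*tan(x)**2 + x + tan(x)

Explanation: The exponent 2 on tan(x) was incorrectly written as 3: the term x*tan(x)**2 was incorrectly written as x*tan(x)**3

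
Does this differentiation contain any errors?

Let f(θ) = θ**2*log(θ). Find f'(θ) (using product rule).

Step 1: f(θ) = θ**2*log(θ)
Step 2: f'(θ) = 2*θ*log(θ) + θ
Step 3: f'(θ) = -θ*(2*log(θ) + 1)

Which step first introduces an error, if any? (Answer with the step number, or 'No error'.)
Step 3

Step 3 is incorrect due to a sign flip.
The step shows: -θ*(2*log(θ) + 1)
The correct value should be: θ*(2*log(θ) + 1)

Explanation: The sign of the whole expression was flipped: the term θ*(2*log(θ) + 1) was incorrectly written as -θ*(2*log(θ) + 1)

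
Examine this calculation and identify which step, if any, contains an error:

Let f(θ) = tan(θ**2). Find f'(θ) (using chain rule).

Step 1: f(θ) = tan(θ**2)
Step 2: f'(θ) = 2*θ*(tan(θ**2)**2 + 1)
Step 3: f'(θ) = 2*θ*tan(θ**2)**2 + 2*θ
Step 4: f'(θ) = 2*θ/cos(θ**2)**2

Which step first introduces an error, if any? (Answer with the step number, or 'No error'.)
No error

All steps in this derivation are correct.
The final answer f'(θ) = 2*θ/cos(θ**2)**2 is valid.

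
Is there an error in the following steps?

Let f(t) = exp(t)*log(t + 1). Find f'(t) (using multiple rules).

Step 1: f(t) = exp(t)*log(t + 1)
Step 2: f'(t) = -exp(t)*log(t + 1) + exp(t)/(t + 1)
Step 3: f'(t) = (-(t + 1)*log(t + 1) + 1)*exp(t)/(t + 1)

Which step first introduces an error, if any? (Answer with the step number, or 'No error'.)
Step 2

Step 2 is incorrect due to a sign flip.
The step shows: -exp(t)*log(t + 1) + exp(t)/(t + 1)
The correct value should be: exp(t)*log(t + 1) + exp(t)/(t + 1)

Explanation: The sign of one term was flipped: the term exp(t)*log(t + 1) was incorrectly written as -exp(t)*log(t + 1)
The later steps are derived from this incorrect expression, so the error originates in Step 2.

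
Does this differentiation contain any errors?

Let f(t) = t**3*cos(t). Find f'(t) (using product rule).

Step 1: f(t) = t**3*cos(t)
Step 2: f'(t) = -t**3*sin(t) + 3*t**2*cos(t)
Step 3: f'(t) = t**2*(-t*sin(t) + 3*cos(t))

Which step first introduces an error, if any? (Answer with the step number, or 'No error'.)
No error

All steps in this derivation are correct.
The final answer f'(t) = t**2*(-t*sin(t) + 3*cos(t)) is valid.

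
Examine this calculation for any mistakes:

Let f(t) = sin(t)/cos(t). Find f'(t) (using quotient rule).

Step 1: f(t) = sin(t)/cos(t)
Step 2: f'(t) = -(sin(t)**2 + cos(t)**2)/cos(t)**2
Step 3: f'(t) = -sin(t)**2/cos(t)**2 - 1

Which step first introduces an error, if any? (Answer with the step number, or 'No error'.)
Step 2

Step 2 is incorrect due to a sign flip.
The step shows: -(sin(t)**2 + cos(t)**2)/cos(t)**2
The correct value should be: (sin(t)**2 + cos(t)**2)/cos(t)**2

Explanation: The sign of the whole expression was flipped: the term (sin(t)**2 + cos(t)**2)/cos(t)**2 was incorrectly written as -(sin(t)**2 + cos(t)**2)/cos(t)**2
The later steps are derived from this incorrect expression, so the error originates in Step 2.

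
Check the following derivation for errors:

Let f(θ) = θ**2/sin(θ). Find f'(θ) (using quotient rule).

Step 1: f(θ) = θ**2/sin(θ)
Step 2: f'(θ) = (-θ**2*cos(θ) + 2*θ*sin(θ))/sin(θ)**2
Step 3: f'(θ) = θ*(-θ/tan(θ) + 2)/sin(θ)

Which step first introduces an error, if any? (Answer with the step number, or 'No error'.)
No error

All steps in this derivation are correct.
The final answer f'(θ) = θ*(-θ/tan(θ) + 2)/sin(θ) is valid.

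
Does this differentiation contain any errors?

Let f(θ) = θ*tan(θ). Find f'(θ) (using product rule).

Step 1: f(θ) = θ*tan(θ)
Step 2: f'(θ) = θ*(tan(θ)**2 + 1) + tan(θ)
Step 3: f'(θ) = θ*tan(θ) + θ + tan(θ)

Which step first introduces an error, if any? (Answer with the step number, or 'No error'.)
Step 3

Step 3 is incorrect due to a wrong exponent.
The step shows: θ*tan(θ) + θ + tan(θ)
The correct value should be: θ*tan(θ)**2 + θ + tan(θ)

Explanation: The exponent 2 on tan(θ) was incorrectly written as 1: the term θ*tan(θ)**2 was incorrectly written as θ*tan(θ)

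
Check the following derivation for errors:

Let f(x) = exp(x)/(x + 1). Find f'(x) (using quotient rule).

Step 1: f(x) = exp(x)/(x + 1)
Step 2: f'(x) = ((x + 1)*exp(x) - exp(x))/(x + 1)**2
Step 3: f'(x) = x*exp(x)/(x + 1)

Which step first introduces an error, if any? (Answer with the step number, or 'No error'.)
Step 3

Step 3 is incorrect due to a wrong exponent.
The step shows: x*exp(x)/(x + 1)
The correct value should be: x*exp(x)/(x + 1)**2

Explanation: The exponent -2 on x + 1 was incorrectly written as -1: the term x*exp(x)/(x + 1)**2 was incorrectly written as x*exp(x)/(x + 1)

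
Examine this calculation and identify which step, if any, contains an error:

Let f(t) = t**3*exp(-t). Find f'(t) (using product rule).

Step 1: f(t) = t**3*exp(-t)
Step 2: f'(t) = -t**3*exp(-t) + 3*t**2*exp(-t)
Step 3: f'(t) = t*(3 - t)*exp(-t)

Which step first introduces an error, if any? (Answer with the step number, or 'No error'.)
Step 3

Step 3 is incorrect due to a wrong exponent.
The step shows: t*(3 - t)*exp(-t)
The correct value should be: t**2*(3 - t)*exp(-t)

Explanation: The exponent 2 on t was incorrectly written as 1: the term t**2*(3 - t)*exp(-t) was incorrectly written as t*(3 - t)*exp(-t)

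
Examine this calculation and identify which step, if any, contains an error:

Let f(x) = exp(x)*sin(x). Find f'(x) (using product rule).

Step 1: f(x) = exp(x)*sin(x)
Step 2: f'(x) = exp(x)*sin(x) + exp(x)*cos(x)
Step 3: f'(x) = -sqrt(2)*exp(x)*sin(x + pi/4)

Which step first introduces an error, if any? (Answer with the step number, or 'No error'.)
Step 3

Step 3 is incorrect due to a sign flip.
The step shows: -sqrt(2)*exp(x)*sin(x + pi/4)
The correct value should be: sqrt(2)*exp(x)*sin(x + pi/4)

Explanation: The sign of the whole expression was flipped: the term sqrt(2)*exp(x)*sin(x + pi/4) was incorrectly written as -sqrt(2)*exp(x)*sin(x + pi/4)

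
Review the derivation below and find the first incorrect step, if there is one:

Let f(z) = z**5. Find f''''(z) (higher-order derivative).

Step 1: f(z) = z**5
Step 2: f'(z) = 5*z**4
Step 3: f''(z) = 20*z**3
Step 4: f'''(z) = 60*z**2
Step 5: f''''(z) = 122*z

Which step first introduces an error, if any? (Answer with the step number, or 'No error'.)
Step 5

Step 5 is incorrect due to a wrong coefficient.
The step shows: 122*z
The correct value should be: 120*z

Explanation: The coefficient 120 was incorrectly written as 122: the term 120*z was incorrectly written as 122*z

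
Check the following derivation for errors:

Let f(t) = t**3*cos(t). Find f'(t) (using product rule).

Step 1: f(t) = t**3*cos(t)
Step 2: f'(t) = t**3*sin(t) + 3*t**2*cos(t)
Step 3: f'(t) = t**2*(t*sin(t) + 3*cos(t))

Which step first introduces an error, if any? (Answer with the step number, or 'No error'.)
Step 2

Step 2 is incorrect due to a sign flip.
The step shows: t**3*sin(t) + 3*t**2*cos(t)
The correct value should be: -t**3*sin(t) + 3*t**2*cos(t)

Explanation: The sign of one term was flipped: the term -t**3*sin(t) was incorrectly written as t**3*sin(t)
The later steps are derived from this incorrect expression, so the error originates in Step 2.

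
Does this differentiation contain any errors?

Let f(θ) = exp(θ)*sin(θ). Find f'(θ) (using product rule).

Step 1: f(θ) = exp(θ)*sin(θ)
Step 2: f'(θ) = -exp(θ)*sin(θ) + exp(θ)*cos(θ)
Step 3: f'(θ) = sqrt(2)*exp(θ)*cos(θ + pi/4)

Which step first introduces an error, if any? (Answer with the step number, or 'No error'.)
Step 2

Step 2 is incorrect due to a sign flip.
The step shows: -exp(θ)*sin(θ) + exp(θ)*cos(θ)
The correct value should be: exp(θ)*sin(θ) + exp(θ)*cos(θ)

Explanation: The sign of one term was flipped: the term exp(θ)*sin(θ) was incorrectly written as -exp(θ)*sin(θ)
The later steps are derived from this incorrect expression, so the error originates in Step 2.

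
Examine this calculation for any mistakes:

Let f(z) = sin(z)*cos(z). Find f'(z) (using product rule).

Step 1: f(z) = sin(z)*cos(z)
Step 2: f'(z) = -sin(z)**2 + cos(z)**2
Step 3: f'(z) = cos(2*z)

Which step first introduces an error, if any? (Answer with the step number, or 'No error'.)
No error

All steps in this derivation are correct.
The final answer f'(z) = cos(2*z) is valid.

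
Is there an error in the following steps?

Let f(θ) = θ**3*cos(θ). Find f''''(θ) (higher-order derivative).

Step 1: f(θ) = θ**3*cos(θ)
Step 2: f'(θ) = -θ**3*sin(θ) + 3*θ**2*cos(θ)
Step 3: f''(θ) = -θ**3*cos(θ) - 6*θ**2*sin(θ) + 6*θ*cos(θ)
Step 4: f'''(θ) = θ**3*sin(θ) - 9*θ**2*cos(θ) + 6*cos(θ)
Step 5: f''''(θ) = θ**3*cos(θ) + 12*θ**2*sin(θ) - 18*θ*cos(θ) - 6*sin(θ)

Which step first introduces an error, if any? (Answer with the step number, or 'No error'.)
Step 4

Step 4 is incorrect due to a dropped term.
The step shows: θ**3*sin(θ) - 9*θ**2*cos(θ) + 6*cos(θ)
The correct value should be: θ**3*sin(θ) - 9*θ**2*cos(θ) - 18*θ*sin(θ) + 6*cos(θ)

Explanation: A term was dropped: the term -18*θ*sin(θ) was incorrectly omitted
The later steps are derived from this incorrect expression, so the error originates in Step 4.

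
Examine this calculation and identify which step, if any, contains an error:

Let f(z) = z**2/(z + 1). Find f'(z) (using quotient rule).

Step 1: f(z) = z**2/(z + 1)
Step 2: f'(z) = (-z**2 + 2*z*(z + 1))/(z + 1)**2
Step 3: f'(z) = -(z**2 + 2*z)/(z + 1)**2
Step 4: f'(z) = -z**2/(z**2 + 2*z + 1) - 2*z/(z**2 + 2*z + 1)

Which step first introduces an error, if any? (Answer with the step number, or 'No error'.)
Step 3

Step 3 is incorrect due to a sign flip.
The step shows: -(z**2 + 2*z)/(z + 1)**2
The correct value should be: (z**2 + 2*z)/(z + 1)**2

Explanation: The sign of the whole expression was flipped: the term (z**2 + 2*z)/(z + 1)**2 was incorrectly written as -(z**2 + 2*z)/(z + 1)**2
The later steps are derived from this incorrect expression, so the error originates in Step 3.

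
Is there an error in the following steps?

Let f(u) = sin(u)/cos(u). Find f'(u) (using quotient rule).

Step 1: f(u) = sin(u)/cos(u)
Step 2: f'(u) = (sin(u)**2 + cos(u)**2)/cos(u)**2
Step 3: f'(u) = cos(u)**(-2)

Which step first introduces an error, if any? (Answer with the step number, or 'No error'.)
No error

All steps in this derivation are correct.
The final answer f'(u) = cos(u)**(-2) is valid.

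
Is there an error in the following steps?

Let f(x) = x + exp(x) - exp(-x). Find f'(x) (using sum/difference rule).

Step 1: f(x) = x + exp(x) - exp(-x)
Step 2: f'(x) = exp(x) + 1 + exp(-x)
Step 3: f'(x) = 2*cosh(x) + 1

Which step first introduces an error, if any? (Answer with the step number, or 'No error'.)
No error

All steps in this derivation are correct.
The final answer f'(x) = 2*cosh(x) + 1 is valid.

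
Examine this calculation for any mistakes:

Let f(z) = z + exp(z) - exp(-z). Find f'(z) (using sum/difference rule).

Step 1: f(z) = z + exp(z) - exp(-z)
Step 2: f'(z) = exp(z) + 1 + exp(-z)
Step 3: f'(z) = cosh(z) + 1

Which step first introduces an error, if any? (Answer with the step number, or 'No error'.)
Step 3

Step 3 is incorrect due to a wrong coefficient.
The step shows: cosh(z) + 1
The correct value should be: 2*cosh(z) + 1

Explanation: The coefficient 2 was incorrectly written as 1: the term 2*cosh(z) was incorrectly written as cosh(z)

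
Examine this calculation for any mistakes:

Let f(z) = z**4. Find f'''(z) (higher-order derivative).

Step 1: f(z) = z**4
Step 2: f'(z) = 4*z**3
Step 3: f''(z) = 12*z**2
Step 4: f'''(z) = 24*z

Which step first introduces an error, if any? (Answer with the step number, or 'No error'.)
No error

All steps in this derivation are correct.
The final answer f'''(z) = 24*z is valid.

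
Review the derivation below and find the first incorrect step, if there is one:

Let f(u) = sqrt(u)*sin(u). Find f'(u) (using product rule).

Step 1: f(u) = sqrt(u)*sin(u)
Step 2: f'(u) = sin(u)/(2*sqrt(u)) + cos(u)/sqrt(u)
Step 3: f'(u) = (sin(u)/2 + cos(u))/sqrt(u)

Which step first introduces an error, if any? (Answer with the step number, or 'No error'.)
Step 2

Step 2 is incorrect due to a wrong exponent.
The step shows: sin(u)/(2*sqrt(u)) + cos(u)/sqrt(u)
The correct value should be: sqrt(u)*cos(u) + sin(u)/(2*sqrt(u))

Explanation: The exponent 1/2 on u was incorrectly written as -1/2: the term sqrt(u)*cos(u) was incorrectly written as cos(u)/sqrt(u)
The later steps are derived from this incorrect expression, so the error originates in Step 2.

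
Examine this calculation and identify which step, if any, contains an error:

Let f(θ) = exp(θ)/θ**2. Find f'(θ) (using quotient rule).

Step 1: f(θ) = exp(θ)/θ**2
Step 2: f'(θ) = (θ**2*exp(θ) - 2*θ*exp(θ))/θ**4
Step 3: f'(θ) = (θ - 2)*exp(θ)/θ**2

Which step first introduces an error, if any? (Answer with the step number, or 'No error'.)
Step 3

Step 3 is incorrect due to a wrong exponent.
The step shows: (θ - 2)*exp(θ)/θ**2
The correct value should be: (θ - 2)*exp(θ)/θ**3

Explanation: The exponent -3 on θ was incorrectly written as -2: the term (θ - 2)*exp(θ)/θ**3 was incorrectly written as (θ - 2)*exp(θ)/θ**2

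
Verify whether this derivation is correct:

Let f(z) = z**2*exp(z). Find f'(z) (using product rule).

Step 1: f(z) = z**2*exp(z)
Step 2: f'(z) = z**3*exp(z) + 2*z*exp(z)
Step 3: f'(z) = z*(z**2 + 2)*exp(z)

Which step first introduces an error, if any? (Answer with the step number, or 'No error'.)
Step 2

Step 2 is incorrect due to a wrong exponent.
The step shows: z**3*exp(z) + 2*z*exp(z)
The correct value should be: z**2*exp(z) + 2*z*exp(z)

Explanation: The exponent 2 on z was incorrectly written as 3: the term z**2*exp(z) was incorrectly written as z**3*exp(z)
The later steps are derived from this incorrect expression, so the error originates in Step 2.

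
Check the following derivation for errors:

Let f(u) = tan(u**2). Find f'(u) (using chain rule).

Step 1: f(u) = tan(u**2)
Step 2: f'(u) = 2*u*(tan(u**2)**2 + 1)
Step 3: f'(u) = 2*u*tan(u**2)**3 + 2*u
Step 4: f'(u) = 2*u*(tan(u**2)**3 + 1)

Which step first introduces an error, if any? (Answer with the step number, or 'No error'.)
Step 3

Step 3 is incorrect due to a wrong exponent.
The step shows: 2*u*tan(u**2)**3 + 2*u
The correct value should be: 2*u*tan(u**2)**2 + 2*u

Explanation: The exponent 2 on tan(u**2) was incorrectly written as 3: the term 2*u*tan(u**2)**2 was incorrectly written as 2*u*tan(u**2)**3
The later steps are derived from this incorrect expression, so the error originates in Step 3.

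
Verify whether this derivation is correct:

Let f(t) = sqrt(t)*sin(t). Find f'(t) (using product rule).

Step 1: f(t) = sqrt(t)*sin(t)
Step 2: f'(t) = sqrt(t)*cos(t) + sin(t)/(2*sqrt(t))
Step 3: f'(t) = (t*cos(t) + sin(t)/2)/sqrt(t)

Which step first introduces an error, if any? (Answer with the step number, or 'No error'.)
No error

All steps in this derivation are correct.
The final answer f'(t) = (t*cos(t) + sin(t)/2)/sqrt(t) is valid.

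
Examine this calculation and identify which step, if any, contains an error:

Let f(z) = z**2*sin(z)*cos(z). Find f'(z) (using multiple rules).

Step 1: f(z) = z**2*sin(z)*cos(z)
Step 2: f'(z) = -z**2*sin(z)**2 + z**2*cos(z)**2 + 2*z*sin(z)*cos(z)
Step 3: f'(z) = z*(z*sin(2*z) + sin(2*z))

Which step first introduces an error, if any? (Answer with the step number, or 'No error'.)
Step 3

Step 3 is incorrect due to a wrong trig function.
The step shows: z*(z*sin(2*z) + sin(2*z))
The correct value should be: z*(z*cos(2*z) + sin(2*z))

Explanation: cos(2*z) was incorrectly written as sin(2*z): the term z*(z*cos(2*z) + sin(2*z)) was incorrectly written as z*(z*sin(2*z) + sin(2*z))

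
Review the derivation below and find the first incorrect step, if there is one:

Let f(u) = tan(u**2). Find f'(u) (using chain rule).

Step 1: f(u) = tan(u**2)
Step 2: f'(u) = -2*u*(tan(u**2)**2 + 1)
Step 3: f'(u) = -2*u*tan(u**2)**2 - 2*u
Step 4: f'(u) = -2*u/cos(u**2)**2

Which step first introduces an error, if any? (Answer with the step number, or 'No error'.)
Step 2

Step 2 is incorrect due to a sign flip.
The step shows: -2*u*(tan(u**2)**2 + 1)
The correct value should be: 2*u*(tan(u**2)**2 + 1)

Explanation: The sign of the whole expression was flipped: the term 2*u*(tan(u**2)**2 + 1) was incorrectly written as -2*u*(tan(u**2)**2 + 1)
The later steps are derived from this incorrect expression, so the error originates in Step 2.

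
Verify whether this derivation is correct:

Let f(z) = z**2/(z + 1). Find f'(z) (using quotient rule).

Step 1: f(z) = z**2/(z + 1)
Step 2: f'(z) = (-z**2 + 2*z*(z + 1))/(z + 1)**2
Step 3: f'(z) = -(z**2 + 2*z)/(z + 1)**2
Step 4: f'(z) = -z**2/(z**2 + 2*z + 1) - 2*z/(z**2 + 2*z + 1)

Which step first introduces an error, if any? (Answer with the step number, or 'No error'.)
Step 3

Step 3 is incorrect due to a sign flip.
The step shows: -(z**2 + 2*z)/(z + 1)**2
The correct value should be: (z**2 + 2*z)/(z + 1)**2

Explanation: The sign of the whole expression was flipped: the term (z**2 + 2*z)/(z + 1)**2 was incorrectly written as -(z**2 + 2*z)/(z + 1)**2
The later steps are derived from this incorrect expression, so the error originates in Step 3.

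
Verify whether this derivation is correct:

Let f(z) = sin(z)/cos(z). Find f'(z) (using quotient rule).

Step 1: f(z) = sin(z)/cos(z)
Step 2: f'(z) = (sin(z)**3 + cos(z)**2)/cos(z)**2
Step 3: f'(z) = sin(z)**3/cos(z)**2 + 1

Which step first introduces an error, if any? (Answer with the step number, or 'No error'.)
Step 2

Step 2 is incorrect due to a wrong exponent.
The step shows: (sin(z)**3 + cos(z)**2)/cos(z)**2
The correct value should be: (sin(z)**2 + cos(z)**2)/cos(z)**2

Explanation: The exponent 2 on sin(z) was incorrectly written as 3: the term (sin(z)**2 + cos(z)**2)/cos(z)**2 was incorrectly written as (sin(z)**3 + cos(z)**2)/cos(z)**2
The later steps are derived from this incorrect expression, so the error originates in Step 2.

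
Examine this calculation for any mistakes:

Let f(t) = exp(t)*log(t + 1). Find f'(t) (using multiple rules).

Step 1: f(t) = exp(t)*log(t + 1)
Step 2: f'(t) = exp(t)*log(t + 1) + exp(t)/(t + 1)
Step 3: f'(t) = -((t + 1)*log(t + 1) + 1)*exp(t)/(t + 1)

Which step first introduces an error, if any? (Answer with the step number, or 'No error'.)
Step 3

Step 3 is incorrect due to a sign flip.
The step shows: -((t + 1)*log(t + 1) + 1)*exp(t)/(t + 1)
The correct value should be: ((t + 1)*log(t + 1) + 1)*exp(t)/(t + 1)

Explanation: The sign of the whole expression was flipped: the term ((t + 1)*log(t + 1) + 1)*exp(t)/(t + 1) was incorrectly written as -((t + 1)*log(t + 1) + 1)*exp(t)/(t + 1)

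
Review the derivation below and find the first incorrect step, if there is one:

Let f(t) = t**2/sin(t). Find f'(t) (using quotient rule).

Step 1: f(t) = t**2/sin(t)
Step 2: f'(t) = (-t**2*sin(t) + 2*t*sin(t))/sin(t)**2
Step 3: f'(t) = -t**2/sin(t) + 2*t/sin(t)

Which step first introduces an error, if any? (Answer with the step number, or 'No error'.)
Step 2

Step 2 is incorrect due to a wrong trig function.
The step shows: (-t**2*sin(t) + 2*t*sin(t))/sin(t)**2
The correct value should be: (-t**2*cos(t) + 2*t*sin(t))/sin(t)**2

Explanation: cos(t) was incorrectly written as sin(t): the term (-t**2*cos(t) + 2*t*sin(t))/sin(t)**2 was incorrectly written as (-t**2*sin(t) + 2*t*sin(t))/sin(t)**2
The later steps are derived from this incorrect expression, so the error originates in Step 2.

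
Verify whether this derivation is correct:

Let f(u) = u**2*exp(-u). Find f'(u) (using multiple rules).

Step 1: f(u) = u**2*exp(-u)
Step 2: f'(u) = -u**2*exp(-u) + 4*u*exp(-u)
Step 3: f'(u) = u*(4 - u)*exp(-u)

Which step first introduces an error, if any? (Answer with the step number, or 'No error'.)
Step 2

Step 2 is incorrect due to a wrong coefficient.
The step shows: -u**2*exp(-u) + 4*u*exp(-u)
The correct value should be: -u**2*exp(-u) + 2*u*exp(-u)

Explanation: The coefficient 2 was incorrectly written as 4: the term 2*u*exp(-u) was incorrectly written as 4*u*exp(-u)
The later steps are derived from this incorrect expression, so the error originates in Step 2.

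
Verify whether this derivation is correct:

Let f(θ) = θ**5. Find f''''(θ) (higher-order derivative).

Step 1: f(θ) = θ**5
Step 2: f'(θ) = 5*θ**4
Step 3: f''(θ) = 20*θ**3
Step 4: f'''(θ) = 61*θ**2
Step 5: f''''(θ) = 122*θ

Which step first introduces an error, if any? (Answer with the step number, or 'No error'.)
Step 4

Step 4 is incorrect due to a wrong coefficient.
The step shows: 61*θ**2
The correct value should be: 60*θ**2

Explanation: The coefficient 60 was incorrectly written as 61: the term 60*θ**2 was incorrectly written as 61*θ**2
The later steps are derived from this incorrect expression, so the error originates in Step 4.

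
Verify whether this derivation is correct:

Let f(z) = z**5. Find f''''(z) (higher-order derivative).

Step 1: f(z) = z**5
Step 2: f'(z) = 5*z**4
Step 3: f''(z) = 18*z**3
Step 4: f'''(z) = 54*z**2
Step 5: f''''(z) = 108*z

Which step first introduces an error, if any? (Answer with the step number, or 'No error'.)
Step 3

Step 3 is incorrect due to a wrong coefficient.
The step shows: 18*z**3
The correct value should be: 20*z**3

Explanation: The coefficient 20 was incorrectly written as 18: the term 20*z**3 was incorrectly written as 18*z**3
The later steps are derived from this incorrect expression, so the error originates in Step 3.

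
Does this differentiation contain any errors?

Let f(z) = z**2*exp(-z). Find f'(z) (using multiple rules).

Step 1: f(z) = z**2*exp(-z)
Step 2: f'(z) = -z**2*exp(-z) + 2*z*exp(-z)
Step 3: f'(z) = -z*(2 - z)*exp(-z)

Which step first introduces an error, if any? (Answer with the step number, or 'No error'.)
Step 3

Step 3 is incorrect due to a sign flip.
The step shows: -z*(2 - z)*exp(-z)
The correct value should be: z*(2 - z)*exp(-z)

Explanation: The sign of the whole expression was flipped: the term z*(2 - z)*exp(-z) was incorrectly written as -z*(2 - z)*exp(-z)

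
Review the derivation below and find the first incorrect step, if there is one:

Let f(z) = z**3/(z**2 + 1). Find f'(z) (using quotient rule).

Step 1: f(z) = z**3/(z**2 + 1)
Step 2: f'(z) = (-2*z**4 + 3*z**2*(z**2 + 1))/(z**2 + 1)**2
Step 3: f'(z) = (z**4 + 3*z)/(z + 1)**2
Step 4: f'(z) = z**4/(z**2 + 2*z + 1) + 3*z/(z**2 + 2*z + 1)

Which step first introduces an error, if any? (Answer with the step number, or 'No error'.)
Step 3

Step 3 is incorrect due to a wrong exponent.
The step shows: (z**4 + 3*z)/(z + 1)**2
The correct value should be: (z**4 + 3*z**2)/(z**2 + 1)**2

Explanation: The exponent 2 on z was incorrectly written as 1: the term (z**4 + 3*z**2)/(z**2 + 1)**2 was incorrectly written as (z**4 + 3*z)/(z + 1)**2
The later steps are derived from this incorrect expression, so the error originates in Step 3.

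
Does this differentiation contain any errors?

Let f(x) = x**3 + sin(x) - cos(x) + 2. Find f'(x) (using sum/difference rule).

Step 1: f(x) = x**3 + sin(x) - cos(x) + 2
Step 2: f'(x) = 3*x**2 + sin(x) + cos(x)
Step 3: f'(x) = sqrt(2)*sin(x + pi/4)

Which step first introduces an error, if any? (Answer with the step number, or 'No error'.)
Step 3

Step 3 is incorrect due to a dropped term.
The step shows: sqrt(2)*sin(x + pi/4)
The correct value should be: 3*x**2 + sqrt(2)*sin(x + pi/4)

Explanation: A term was dropped: the term 3*x**2 was incorrectly omitted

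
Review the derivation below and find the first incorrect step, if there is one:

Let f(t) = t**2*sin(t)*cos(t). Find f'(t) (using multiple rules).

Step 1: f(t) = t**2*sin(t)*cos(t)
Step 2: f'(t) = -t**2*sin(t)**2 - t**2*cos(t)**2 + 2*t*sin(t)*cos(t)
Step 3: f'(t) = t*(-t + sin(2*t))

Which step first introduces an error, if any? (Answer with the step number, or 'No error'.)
Step 2

Step 2 is incorrect due to a sign flip.
The step shows: -t**2*sin(t)**2 - t**2*cos(t)**2 + 2*t*sin(t)*cos(t)
The correct value should be: -t**2*sin(t)**2 + t**2*cos(t)**2 + 2*t*sin(t)*cos(t)

Explanation: The sign of one term was flipped: the term t**2*cos(t)**2 was incorrectly written as -t**2*cos(t)**2
The later steps are derived from this incorrect expression, so the error originates in Step 2.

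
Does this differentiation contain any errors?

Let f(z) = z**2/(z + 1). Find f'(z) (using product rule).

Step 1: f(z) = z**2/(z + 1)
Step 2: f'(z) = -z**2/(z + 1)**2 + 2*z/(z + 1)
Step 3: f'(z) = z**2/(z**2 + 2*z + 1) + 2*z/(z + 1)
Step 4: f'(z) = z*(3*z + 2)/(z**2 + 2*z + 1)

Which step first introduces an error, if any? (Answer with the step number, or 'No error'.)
Step 3

Step 3 is incorrect due to a sign flip.
The step shows: z**2/(z**2 + 2*z + 1) + 2*z/(z + 1)
The correct value should be: -z**2/(z**2 + 2*z + 1) + 2*z/(z + 1)

Explanation: The sign of one term was flipped: the term -z**2/(z**2 + 2*z + 1) was incorrectly written as z**2/(z**2 + 2*z + 1)
The later steps are derived from this incorrect expression, so the error originates in Step 3.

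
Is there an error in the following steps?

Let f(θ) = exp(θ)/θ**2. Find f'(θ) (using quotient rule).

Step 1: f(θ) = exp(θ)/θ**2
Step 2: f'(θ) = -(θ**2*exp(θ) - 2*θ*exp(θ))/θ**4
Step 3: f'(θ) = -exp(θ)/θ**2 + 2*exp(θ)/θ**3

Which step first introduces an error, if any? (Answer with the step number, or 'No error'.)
Step 2

Step 2 is incorrect due to a sign flip.
The step shows: -(θ**2*exp(θ) - 2*θ*exp(θ))/θ**4
The correct value should be: (θ**2*exp(θ) - 2*θ*exp(θ))/θ**4

Explanation: The sign of the whole expression was flipped: the term (θ**2*exp(θ) - 2*θ*exp(θ))/θ**4 was incorrectly written as -(θ**2*exp(θ) - 2*θ*exp(θ))/θ**4
The later steps are derived from this incorrect expression, so the error originates in Step 2.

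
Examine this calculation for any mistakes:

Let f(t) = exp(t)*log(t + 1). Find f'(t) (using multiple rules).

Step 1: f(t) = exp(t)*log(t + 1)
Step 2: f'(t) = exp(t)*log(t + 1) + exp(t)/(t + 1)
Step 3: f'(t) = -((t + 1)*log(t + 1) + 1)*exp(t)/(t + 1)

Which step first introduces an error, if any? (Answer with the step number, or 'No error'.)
Step 3

Step 3 is incorrect due to a sign flip.
The step shows: -((t + 1)*log(t + 1) + 1)*exp(t)/(t + 1)
The correct value should be: ((t + 1)*log(t + 1) + 1)*exp(t)/(t + 1)

Explanation: The sign of the whole expression was flipped: the term ((t + 1)*log(t + 1) + 1)*exp(t)/(t + 1) was incorrectly written as -((t + 1)*log(t + 1) + 1)*exp(t)/(t + 1)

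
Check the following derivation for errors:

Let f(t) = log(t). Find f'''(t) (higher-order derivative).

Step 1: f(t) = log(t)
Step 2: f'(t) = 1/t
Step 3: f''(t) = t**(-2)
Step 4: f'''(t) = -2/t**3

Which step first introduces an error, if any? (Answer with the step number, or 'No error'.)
Step 3

Step 3 is incorrect due to a sign flip.
The step shows: t**(-2)
The correct value should be: -1/t**2

Explanation: The sign of the whole expression was flipped: the term -1/t**2 was incorrectly written as t**(-2)
The later steps are derived from this incorrect expression, so the error originates in Step 3.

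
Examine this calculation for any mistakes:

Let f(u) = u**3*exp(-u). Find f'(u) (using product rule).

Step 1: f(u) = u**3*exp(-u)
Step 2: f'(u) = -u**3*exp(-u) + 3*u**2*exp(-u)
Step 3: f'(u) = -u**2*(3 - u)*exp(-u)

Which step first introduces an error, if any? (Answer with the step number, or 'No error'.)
Step 3

Step 3 is incorrect due to a sign flip.
The step shows: -u**2*(3 - u)*exp(-u)
The correct value should be: u**2*(3 - u)*exp(-u)

Explanation: The sign of the whole expression was flipped: the term u**2*(3 - u)*exp(-u) was incorrectly written as -u**2*(3 - u)*exp(-u)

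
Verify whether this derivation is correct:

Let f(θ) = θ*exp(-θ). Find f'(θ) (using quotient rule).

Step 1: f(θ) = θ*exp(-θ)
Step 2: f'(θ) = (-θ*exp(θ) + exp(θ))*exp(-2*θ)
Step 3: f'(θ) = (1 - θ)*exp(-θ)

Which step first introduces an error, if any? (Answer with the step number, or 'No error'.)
No error

All steps in this derivation are correct.
The final answer f'(θ) = (1 - θ)*exp(-θ) is valid.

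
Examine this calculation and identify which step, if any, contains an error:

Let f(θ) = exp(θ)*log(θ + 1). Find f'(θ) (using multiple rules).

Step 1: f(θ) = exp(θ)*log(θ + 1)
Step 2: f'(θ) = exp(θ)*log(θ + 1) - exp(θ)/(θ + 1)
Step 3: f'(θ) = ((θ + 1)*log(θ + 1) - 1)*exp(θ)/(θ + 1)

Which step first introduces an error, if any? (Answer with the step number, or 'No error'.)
Step 2

Step 2 is incorrect due to a sign flip.
The step shows: exp(θ)*log(θ + 1) - exp(θ)/(θ + 1)
The correct value should be: exp(θ)*log(θ + 1) + exp(θ)/(θ + 1)

Explanation: The sign of one term was flipped: the term exp(θ)/(θ + 1) was incorrectly written as -exp(θ)/(θ + 1)
The later steps are derived from this incorrect expression, so the error originates in Step 2.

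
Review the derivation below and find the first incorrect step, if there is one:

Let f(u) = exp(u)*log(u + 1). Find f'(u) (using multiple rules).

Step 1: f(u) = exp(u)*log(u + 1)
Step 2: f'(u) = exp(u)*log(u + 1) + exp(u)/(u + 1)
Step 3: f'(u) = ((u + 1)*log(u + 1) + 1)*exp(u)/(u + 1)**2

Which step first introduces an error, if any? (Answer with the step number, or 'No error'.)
Step 3

Step 3 is incorrect due to a wrong exponent.
The step shows: ((u + 1)*log(u + 1) + 1)*exp(u)/(u + 1)**2
The correct value should be: ((u + 1)*log(u + 1) + 1)*exp(u)/(u + 1)

Explanation: The exponent -1 on u + 1 was incorrectly written as -2: the term ((u + 1)*log(u + 1) + 1)*exp(u)/(u + 1) was incorrectly written as ((u + 1)*log(u + 1) + 1)*exp(u)/(u + 1)**2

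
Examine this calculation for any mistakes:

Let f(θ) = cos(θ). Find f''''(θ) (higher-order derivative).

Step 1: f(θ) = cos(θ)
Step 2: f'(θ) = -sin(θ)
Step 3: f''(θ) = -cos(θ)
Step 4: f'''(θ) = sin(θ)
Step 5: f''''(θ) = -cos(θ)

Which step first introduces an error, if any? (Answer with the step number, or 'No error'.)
Step 5

Step 5 is incorrect due to a sign flip.
The step shows: -cos(θ)
The correct value should be: cos(θ)

Explanation: The sign of the whole expression was flipped: the term cos(θ) was incorrectly written as -cos(θ)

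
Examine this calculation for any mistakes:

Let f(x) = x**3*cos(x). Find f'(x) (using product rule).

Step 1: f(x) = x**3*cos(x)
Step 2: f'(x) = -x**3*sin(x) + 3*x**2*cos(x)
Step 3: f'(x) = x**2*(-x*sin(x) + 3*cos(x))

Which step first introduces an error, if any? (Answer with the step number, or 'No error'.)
No error

All steps in this derivation are correct.
The final answer f'(x) = x**2*(-x*sin(x) + 3*cos(x)) is valid.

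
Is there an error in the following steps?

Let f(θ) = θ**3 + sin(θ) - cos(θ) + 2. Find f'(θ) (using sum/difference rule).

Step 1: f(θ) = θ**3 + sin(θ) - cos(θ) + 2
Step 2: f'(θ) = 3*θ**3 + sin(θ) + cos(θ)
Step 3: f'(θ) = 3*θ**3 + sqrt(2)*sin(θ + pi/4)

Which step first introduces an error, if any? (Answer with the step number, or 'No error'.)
Step 2

Step 2 is incorrect due to a wrong exponent.
The step shows: 3*θ**3 + sin(θ) + cos(θ)
The correct value should be: 3*θ**2 + sin(θ) + cos(θ)

Explanation: The exponent 2 on θ was incorrectly written as 3: the term 3*θ**2 was incorrectly written as 3*θ**3
The later steps are derived from this incorrect expression, so the error originates in Step 2.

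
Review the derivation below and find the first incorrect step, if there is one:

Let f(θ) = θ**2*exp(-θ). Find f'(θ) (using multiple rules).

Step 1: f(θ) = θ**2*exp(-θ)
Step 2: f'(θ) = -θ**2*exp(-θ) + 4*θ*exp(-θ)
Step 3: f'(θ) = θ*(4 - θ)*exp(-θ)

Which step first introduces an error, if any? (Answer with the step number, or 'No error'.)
Step 2

Step 2 is incorrect due to a wrong coefficient.
The step shows: -θ**2*exp(-θ) + 4*θ*exp(-θ)
The correct value should be: -θ**2*exp(-θ) + 2*θ*exp(-θ)

Explanation: The coefficient 2 was incorrectly written as 4: the term 2*θ*exp(-θ) was incorrectly written as 4*θ*exp(-θ)
The later steps are derived from this incorrect expression, so the error originates in Step 2.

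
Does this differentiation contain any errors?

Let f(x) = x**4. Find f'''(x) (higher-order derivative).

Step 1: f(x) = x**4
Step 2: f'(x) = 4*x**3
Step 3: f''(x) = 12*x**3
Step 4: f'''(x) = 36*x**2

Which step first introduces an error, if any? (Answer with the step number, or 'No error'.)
Step 3

Step 3 is incorrect due to a wrong exponent.
The step shows: 12*x**3
The correct value should be: 12*x**2

Explanation: The exponent 2 on x was incorrectly written as 3: the term 12*x**2 was incorrectly written as 12*x**3
The later steps are derived from this incorrect expression, so the error originates in Step 3.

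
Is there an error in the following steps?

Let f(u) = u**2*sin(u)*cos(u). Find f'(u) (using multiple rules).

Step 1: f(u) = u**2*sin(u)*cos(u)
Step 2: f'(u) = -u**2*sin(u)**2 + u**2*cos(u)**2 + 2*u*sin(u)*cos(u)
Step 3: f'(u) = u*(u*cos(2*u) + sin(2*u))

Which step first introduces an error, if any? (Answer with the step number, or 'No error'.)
No error

All steps in this derivation are correct.
The final answer f'(u) = u*(u*cos(2*u) + sin(2*u)) is valid.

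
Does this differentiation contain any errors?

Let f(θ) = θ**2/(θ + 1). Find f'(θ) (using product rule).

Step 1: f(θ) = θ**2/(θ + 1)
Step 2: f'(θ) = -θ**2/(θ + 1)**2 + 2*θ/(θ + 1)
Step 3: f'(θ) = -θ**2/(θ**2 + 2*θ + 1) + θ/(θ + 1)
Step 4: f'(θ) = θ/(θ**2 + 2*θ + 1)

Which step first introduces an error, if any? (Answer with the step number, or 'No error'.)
Step 3

Step 3 is incorrect due to a wrong coefficient.
The step shows: -θ**2/(θ**2 + 2*θ + 1) + θ/(θ + 1)
The correct value should be: -θ**2/(θ**2 + 2*θ + 1) + 2*θ/(θ + 1)

Explanation: The coefficient 2 was incorrectly written as 1: the term 2*θ/(θ + 1) was incorrectly written as θ/(θ + 1)
The later steps are derived from this incorrect expression, so the error originates in Step 3.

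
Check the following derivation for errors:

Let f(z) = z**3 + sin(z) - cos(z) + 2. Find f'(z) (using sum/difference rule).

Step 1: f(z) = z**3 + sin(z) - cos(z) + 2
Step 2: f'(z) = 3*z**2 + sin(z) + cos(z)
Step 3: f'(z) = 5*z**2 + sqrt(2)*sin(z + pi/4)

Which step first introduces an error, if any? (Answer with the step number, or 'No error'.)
Step 3

Step 3 is incorrect due to a wrong coefficient.
The step shows: 5*z**2 + sqrt(2)*sin(z + pi/4)
The correct value should be: 3*z**2 + sqrt(2)*sin(z + pi/4)

Explanation: The coefficient 3 was incorrectly written as 5: the term 3*z**2 was incorrectly written as 5*z**2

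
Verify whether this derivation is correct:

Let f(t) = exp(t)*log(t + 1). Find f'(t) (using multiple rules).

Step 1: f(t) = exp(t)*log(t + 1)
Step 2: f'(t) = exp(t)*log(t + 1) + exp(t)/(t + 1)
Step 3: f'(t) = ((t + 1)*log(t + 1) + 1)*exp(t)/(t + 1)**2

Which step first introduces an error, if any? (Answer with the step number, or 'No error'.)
Step 3

Step 3 is incorrect due to a wrong exponent.
The step shows: ((t + 1)*log(t + 1) + 1)*exp(t)/(t + 1)**2
The correct value should be: ((t + 1)*log(t + 1) + 1)*exp(t)/(t + 1)

Explanation: The exponent -1 on t + 1 was incorrectly written as -2: the term ((t + 1)*log(t + 1) + 1)*exp(t)/(t + 1) was incorrectly written as ((t + 1)*log(t + 1) + 1)*exp(t)/(t + 1)**2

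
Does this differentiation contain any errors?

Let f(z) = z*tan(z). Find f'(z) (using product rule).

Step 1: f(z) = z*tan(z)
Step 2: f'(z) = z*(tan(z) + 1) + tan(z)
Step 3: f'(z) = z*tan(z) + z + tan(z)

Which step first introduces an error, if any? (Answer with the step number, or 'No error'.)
Step 2

Step 2 is incorrect due to a wrong exponent.
The step shows: z*(tan(z) + 1) + tan(z)
The correct value should be: z*(tan(z)**2 + 1) + tan(z)

Explanation: The exponent 2 on tan(z) was incorrectly written as 1: the term z*(tan(z)**2 + 1) was incorrectly written as z*(tan(z) + 1)
The later steps are derived from this incorrect expression, so the error originates in Step 2.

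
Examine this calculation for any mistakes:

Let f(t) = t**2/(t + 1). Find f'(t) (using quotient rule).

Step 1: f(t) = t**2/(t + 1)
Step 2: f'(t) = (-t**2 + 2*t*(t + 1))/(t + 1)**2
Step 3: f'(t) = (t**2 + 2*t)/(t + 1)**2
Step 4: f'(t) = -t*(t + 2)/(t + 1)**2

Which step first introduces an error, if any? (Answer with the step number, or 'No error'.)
Step 4

Step 4 is incorrect due to a sign flip.
The step shows: -t*(t + 2)/(t + 1)**2
The correct value should be: t*(t + 2)/(t + 1)**2

Explanation: The sign of the whole expression was flipped: the term t*(t + 2)/(t + 1)**2 was incorrectly written as -t*(t + 2)/(t + 1)**2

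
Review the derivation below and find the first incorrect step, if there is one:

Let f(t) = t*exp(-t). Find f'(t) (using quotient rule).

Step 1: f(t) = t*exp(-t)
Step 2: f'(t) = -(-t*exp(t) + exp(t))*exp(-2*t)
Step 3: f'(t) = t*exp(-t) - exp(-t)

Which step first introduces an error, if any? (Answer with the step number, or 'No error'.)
Step 2

Step 2 is incorrect due to a sign flip.
The step shows: -(-t*exp(t) + exp(t))*exp(-2*t)
The correct value should be: (-t*exp(t) + exp(t))*exp(-2*t)

Explanation: The sign of the whole expression was flipped: the term (-t*exp(t) + exp(t))*exp(-2*t) was incorrectly written as -(-t*exp(t) + exp(t))*exp(-2*t)
The later steps are derived from this incorrect expression, so the error originates in Step 2.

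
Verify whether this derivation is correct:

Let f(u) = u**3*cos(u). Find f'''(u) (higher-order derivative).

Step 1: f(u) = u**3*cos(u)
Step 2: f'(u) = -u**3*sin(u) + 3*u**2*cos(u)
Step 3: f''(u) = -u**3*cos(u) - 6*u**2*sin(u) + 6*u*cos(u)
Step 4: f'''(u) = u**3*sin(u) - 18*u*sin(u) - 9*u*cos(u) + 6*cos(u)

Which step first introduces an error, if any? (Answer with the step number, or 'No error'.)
Step 4

Step 4 is incorrect due to a wrong exponent.
The step shows: u**3*sin(u) - 18*u*sin(u) - 9*u*cos(u) + 6*cos(u)
The correct value should be: u**3*sin(u) - 9*u**2*cos(u) - 18*u*sin(u) + 6*cos(u)

Explanation: The exponent 2 on u was incorrectly written as 1: the term -9*u**2*cos(u) was incorrectly written as -9*u*cos(u)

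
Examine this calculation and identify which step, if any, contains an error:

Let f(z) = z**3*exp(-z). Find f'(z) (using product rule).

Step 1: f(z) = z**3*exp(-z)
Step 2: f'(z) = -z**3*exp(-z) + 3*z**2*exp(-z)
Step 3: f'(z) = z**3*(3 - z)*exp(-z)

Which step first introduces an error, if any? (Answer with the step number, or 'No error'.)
Step 3

Step 3 is incorrect due to a wrong exponent.
The step shows: z**3*(3 - z)*exp(-z)
The correct value should be: z**2*(3 - z)*exp(-z)

Explanation: The exponent 2 on z was incorrectly written as 3: the term z**2*(3 - z)*exp(-z) was incorrectly written as z**3*(3 - z)*exp(-z)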